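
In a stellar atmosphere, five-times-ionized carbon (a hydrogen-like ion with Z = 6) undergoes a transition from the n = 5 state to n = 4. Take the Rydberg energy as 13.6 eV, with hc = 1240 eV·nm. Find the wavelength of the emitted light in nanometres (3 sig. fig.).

113 nm

For Z = 6 the level energies scale as Z², so the effective Rydberg energy is 13.6 × 36 = 489.6 eV.
ΔE = 489.6 × (1/4² − 1/5²) = 489.6 × 0.02250 = 11.02 eV.
λ = hc/ΔE = 1240 / 11.02 = 113 nm.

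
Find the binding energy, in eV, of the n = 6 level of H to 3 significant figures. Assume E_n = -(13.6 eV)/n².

0.378 eV

E_6 = −13.60/36 = −0.378 eV, so ionization (to E = 0) requires 0.378 eV.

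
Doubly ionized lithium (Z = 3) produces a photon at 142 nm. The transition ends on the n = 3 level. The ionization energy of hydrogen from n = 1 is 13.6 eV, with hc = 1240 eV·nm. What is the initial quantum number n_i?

n_i = 5

The photon energy is ΔE = hc/λ = 1240 / 142 = 8.732 eV.
With Z = 3, ΔE = 122.4 × (1/n_f² − 1/n_i²), so 1/n_f² − 1/n_i² = 0.07134.
With n_f = 3: 1/n_i² = 1/9 − 0.07134 = 0.03977, so n_i ≈ 5.01.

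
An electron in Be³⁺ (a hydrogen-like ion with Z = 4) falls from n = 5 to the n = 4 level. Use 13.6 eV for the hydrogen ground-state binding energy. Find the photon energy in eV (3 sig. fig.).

The Bohr energies scale as Z², so for Z = 4: E_n = −217.6/n² eV.
E_5 = −217.6/25 = −8.704 eV and E_4 = −217.6/16 = −13.60 eV.
The photon energy is |E_5 − E_4| = 4.90 eV.

4.90 eV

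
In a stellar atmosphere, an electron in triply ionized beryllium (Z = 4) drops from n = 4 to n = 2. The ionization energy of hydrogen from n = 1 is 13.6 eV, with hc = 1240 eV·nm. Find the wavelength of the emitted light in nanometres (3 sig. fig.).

For Z = 4 the level energies scale as Z², so the effective Rydberg energy is 13.6 × 16 = 217.6 eV.
ΔE = 217.6 × (1/2² − 1/4²) = 217.6 × 0.1875 = 40.80 eV.
λ = hc/ΔE = 1240 / 40.80 = 30.4 nm.

30.4 nm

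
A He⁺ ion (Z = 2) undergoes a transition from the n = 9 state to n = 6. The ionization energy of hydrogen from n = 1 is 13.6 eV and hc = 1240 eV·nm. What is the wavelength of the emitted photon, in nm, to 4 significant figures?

For Z = 2 the level energies scale as Z², so the effective Rydberg energy is 13.6 × 4 = 54.40 eV.
ΔE = 54.40 × (1/6² − 1/9²) = 54.40 × 0.01543 = 0.8395 eV.
λ = hc/ΔE = 1240 / 0.8395 = 1477 nm.

1477 nm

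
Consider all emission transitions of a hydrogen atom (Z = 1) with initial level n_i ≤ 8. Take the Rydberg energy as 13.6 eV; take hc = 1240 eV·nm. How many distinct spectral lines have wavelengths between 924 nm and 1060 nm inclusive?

Enumerate all n_i → n_f pairs with 1 ≤ n_f < n_i ≤ 8 and compute λ = 1240 / [13.6·1·(1/n_f² − 1/n_i²)].
Lines falling in [924, 1060] nm: 8→3 (954.9 nm), 7→3 (1005 nm).

2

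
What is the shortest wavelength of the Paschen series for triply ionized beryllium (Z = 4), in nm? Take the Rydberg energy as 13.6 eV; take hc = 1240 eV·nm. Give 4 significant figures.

51.29 nm

The Paschen series has lower level n_f = 3; the series limit corresponds to n_i → ∞.
ΔE_max = 13.6 × 16 / 3² = 24.18 eV.
λ_min = 1240 / 24.18 = 51.29 nm.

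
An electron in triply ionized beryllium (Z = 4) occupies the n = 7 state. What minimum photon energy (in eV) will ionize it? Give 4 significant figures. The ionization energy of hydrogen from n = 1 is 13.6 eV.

E_n = −13.6 Z²/n² = −217.6/n² eV for Z = 4.
E_7 = −217.6/49 = −4.441 eV, so ionization (to E = 0) requires 4.441 eV.

4.441 eV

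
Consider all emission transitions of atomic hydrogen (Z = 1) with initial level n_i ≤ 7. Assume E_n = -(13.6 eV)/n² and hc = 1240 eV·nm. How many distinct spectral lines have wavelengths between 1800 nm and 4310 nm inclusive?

4

Enumerate all n_i → n_f pairs with 1 ≤ n_f < n_i ≤ 7 and compute λ = 1240 / [13.6·1·(1/n_f² − 1/n_i²)].
Lines falling in [1800, 4310] nm: 4→3 (1876 nm), 7→4 (2166 nm), 6→4 (2626 nm), 5→4 (4052 nm).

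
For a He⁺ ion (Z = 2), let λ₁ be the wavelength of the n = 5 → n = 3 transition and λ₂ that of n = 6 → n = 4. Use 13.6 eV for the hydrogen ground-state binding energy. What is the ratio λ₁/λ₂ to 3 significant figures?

λ ∝ 1/ΔE ∝ 1/(1/n_f² − 1/n_i²), and the Z² and hc factors cancel in the ratio.
λ₁/λ₂ = (1/4² − 1/6²)/(1/3² − 1/5²) = 0.03472/0.07111 = 0.488.

0.488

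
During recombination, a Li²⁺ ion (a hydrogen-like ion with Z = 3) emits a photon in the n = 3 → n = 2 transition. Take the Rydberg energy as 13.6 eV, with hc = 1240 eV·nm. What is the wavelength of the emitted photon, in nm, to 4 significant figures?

72.94 nm

For Z = 3 the level energies scale as Z², so the effective Rydberg energy is 13.6 × 9 = 122.4 eV.
ΔE = 122.4 × (1/2² − 1/3²) = 122.4 × 0.1389 = 17.00 eV.
λ = hc/ΔE = 1240 / 17.00 = 72.94 nm.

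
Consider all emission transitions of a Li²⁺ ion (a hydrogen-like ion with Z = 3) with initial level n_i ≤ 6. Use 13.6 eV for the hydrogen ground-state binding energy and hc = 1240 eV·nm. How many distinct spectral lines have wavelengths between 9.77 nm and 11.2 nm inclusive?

Enumerate all n_i → n_f pairs with 1 ≤ n_f < n_i ≤ 6 and compute λ = 1240 / [13.6·9·(1/n_f² − 1/n_i²)].
Lines falling in [9.77, 11.2] nm: 6→1 (10.42 nm), 5→1 (10.55 nm), 4→1 (10.81 nm).

3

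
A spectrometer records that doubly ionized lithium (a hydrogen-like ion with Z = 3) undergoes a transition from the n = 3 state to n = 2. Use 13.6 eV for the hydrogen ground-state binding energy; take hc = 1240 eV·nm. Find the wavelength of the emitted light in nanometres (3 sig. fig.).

72.9 nm

For Z = 3 the level energies scale as Z², so the effective Rydberg energy is 13.6 × 9 = 122.4 eV.
ΔE = 122.4 × (1/2² − 1/3²) = 122.4 × 0.1389 = 17.00 eV.
λ = hc/ΔE = 1240 / 17.00 = 72.9 nm.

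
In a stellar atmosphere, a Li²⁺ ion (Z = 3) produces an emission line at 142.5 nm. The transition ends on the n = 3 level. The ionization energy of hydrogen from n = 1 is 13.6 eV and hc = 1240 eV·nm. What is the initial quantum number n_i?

n_i = 5

The photon energy is ΔE = hc/λ = 1240 / 142.5 = 8.702 eV.
With Z = 3, ΔE = 122.4 × (1/n_f² − 1/n_i²), so 1/n_f² − 1/n_i² = 0.07109.
With n_f = 3: 1/n_i² = 1/9 − 0.07109 = 0.04002, so n_i ≈ 5.00.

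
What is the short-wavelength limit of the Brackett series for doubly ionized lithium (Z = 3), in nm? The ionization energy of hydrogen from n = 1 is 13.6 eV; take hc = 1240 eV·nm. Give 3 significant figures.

162 nm

The Brackett series has lower level n_f = 4; the series limit corresponds to n_i → ∞.
ΔE_max = 13.6 × 9 / 4² = 7.650 eV.
λ_min = 1240 / 7.650 = 162 nm.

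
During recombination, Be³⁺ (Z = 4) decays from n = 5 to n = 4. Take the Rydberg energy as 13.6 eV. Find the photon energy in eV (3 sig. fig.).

The Bohr energies scale as Z², so for Z = 4: E_n = −217.6/n² eV.
E_5 = −217.6/25 = −8.704 eV and E_4 = −217.6/16 = −13.60 eV.
The photon energy is |E_5 − E_4| = 4.90 eV.

4.90 eV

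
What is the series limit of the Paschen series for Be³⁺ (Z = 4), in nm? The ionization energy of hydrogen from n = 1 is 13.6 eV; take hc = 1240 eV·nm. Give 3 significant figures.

51.3 nm

The Paschen series has lower level n_f = 3; the series limit corresponds to n_i → ∞.
ΔE_max = 13.6 × 16 / 3² = 24.18 eV.
λ_min = 1240 / 24.18 = 51.3 nm.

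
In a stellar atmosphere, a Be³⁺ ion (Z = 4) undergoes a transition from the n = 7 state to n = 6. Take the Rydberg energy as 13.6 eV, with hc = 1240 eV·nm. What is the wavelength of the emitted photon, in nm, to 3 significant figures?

For Z = 4 the level energies scale as Z², so the effective Rydberg energy is 13.6 × 16 = 217.6 eV.
ΔE = 217.6 × (1/6² − 1/7²) = 217.6 × 0.007370 = 1.604 eV.
λ = hc/ΔE = 1240 / 1.604 = 773 nm.

773 nm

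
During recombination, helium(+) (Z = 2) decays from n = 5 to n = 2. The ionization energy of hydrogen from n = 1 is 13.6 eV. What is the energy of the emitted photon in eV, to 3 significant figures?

The Bohr energies scale as Z², so for Z = 2: E_n = −54.40/n² eV.
E_5 = −54.40/25 = −2.176 eV and E_2 = −54.40/4 = −13.60 eV.
The photon energy is |E_5 − E_2| = 11.4 eV.

11.4 eV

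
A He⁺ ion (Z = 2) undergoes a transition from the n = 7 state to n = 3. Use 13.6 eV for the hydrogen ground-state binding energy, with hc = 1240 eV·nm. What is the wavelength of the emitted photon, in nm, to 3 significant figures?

251 nm

For Z = 2 the level energies scale as Z², so the effective Rydberg energy is 13.6 × 4 = 54.40 eV.
ΔE = 54.40 × (1/3² − 1/7²) = 54.40 × 0.09070 = 4.934 eV.
λ = hc/ΔE = 1240 / 4.934 = 251 nm.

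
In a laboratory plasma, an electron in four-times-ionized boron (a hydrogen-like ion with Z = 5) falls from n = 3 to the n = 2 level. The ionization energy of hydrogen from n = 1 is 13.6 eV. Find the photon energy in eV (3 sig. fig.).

The Bohr energies scale as Z², so for Z = 5: E_n = −340.0/n² eV.
E_3 = −340.0/9 = −37.78 eV and E_2 = −340.0/4 = −85.00 eV.
The photon energy is |E_3 − E_2| = 47.2 eV.

47.2 eV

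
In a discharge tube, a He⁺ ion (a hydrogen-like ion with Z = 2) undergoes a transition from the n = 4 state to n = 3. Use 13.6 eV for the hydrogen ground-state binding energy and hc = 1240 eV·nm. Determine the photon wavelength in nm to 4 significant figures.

For Z = 2 the level energies scale as Z², so the effective Rydberg energy is 13.6 × 4 = 54.40 eV.
ΔE = 54.40 × (1/3² − 1/4²) = 54.40 × 0.04861 = 2.644 eV.
λ = hc/ΔE = 1240 / 2.644 = 468.9 nm.

468.9 nm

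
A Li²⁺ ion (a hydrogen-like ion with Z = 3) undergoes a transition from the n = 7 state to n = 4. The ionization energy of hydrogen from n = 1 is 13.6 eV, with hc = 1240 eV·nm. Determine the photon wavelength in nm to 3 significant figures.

241 nm

For Z = 3 the level energies scale as Z², so the effective Rydberg energy is 13.6 × 9 = 122.4 eV.
ΔE = 122.4 × (1/4² − 1/7²) = 122.4 × 0.04209 = 5.152 eV.
λ = hc/ΔE = 1240 / 5.152 = 241 nm.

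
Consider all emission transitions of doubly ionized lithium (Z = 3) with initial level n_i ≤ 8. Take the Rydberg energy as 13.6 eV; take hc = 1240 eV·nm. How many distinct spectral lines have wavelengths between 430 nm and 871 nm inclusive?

Enumerate all n_i → n_f pairs with 1 ≤ n_f < n_i ≤ 8 and compute λ = 1240 / [13.6·9·(1/n_f² − 1/n_i²)].
Lines falling in [430, 871] nm: 5→4 (450.3 nm), 7→5 (517.1 nm), 6→5 (828.9 nm), 8→6 (833.6 nm).

4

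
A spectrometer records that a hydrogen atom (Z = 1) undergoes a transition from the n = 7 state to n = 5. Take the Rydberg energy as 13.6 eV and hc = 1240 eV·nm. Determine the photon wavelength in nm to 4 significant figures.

ΔE = 13.60 × (1/5² − 1/7²) = 13.60 × 0.01959 = 0.2664 eV.
λ = hc/ΔE = 1240 / 0.2664 = 4654 nm.
This line belongs to the Pfund series.

4654 nm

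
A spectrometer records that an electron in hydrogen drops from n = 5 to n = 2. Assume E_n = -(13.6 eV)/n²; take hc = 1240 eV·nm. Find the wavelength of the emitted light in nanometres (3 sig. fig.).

ΔE = 13.60 × (1/2² − 1/5²) = 13.60 × 0.2100 = 2.856 eV.
λ = hc/ΔE = 1240 / 2.856 = 434 nm.
This line belongs to the Balmer series.

434 nm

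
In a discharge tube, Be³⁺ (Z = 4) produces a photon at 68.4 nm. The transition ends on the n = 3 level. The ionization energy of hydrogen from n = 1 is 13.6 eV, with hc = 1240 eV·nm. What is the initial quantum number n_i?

n_i = 6

The photon energy is ΔE = hc/λ = 1240 / 68.4 = 18.13 eV.
With Z = 4, ΔE = 217.6 × (1/n_f² − 1/n_i²), so 1/n_f² − 1/n_i² = 0.08331.
With n_f = 3: 1/n_i² = 1/9 − 0.08331 = 0.02780, so n_i ≈ 6.00.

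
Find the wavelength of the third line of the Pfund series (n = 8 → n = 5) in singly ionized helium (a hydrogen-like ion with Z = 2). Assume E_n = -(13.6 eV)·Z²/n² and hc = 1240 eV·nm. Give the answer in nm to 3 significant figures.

The Pfund series terminates on n_f = 5; the third line has n_i = 5+3 = 8.
ΔE = 54.40 × (1/5² − 1/8²) = 1.326 eV.
λ = 1240 / 1.326 = 935 nm.

935 nm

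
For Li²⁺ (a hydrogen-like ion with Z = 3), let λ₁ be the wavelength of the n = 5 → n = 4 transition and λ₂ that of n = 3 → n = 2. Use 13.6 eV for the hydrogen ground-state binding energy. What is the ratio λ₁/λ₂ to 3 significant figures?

λ ∝ 1/ΔE ∝ 1/(1/n_f² − 1/n_i²), and the Z² and hc factors cancel in the ratio.
λ₁/λ₂ = (1/2² − 1/3²)/(1/4² − 1/5²) = 0.1389/0.02250 = 6.17.

6.17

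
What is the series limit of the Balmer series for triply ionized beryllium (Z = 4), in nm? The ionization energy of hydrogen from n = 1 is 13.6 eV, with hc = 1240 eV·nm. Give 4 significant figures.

22.79 nm

The Balmer series has lower level n_f = 2; the series limit corresponds to n_i → ∞.
ΔE_max = 13.6 × 16 / 2² = 54.40 eV.
λ_min = 1240 / 54.40 = 22.79 nm.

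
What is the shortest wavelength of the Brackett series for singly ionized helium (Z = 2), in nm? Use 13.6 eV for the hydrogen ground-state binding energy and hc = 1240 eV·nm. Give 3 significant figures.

The Brackett series has lower level n_f = 4; the series limit corresponds to n_i → ∞.
ΔE_max = 13.6 × 4 / 4² = 3.400 eV.
λ_min = 1240 / 3.400 = 365 nm.

365 nm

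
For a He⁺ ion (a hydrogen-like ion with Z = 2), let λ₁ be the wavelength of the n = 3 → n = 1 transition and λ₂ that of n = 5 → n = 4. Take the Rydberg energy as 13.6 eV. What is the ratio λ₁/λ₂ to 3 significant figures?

0.0253

λ ∝ 1/ΔE ∝ 1/(1/n_f² − 1/n_i²), and the Z² and hc factors cancel in the ratio.
λ₁/λ₂ = (1/4² − 1/5²)/(1/1² − 1/3²) = 0.02250/0.8889 = 0.0253.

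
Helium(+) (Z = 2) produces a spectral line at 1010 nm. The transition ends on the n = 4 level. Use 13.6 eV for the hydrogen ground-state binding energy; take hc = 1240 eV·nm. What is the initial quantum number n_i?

n_i = 5

The photon energy is ΔE = hc/λ = 1240 / 1010 = 1.228 eV.
With Z = 2, ΔE = 54.40 × (1/n_f² − 1/n_i²), so 1/n_f² − 1/n_i² = 0.02257.
With n_f = 4: 1/n_i² = 1/16 − 0.02257 = 0.03993, so n_i ≈ 5.00.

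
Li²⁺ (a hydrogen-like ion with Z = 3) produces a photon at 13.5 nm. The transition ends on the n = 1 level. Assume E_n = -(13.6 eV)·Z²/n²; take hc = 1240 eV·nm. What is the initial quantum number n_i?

The photon energy is ΔE = hc/λ = 1240 / 13.5 = 91.85 eV.
With Z = 3, ΔE = 122.4 × (1/n_f² − 1/n_i²), so 1/n_f² − 1/n_i² = 0.7504.
With n_f = 1: 1/n_i² = 1/1 − 0.7504 = 0.2496, so n_i ≈ 2.00.

n_i = 2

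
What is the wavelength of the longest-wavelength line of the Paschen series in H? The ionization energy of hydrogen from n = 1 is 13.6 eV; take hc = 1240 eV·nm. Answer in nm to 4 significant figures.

1876 nm

The Paschen series terminates on n_f = 3; the first line has n_i = 3+1 = 4.
ΔE = 13.60 × (1/3² − 1/4²) = 0.6611 eV.
λ = 1240 / 0.6611 = 1876 nm.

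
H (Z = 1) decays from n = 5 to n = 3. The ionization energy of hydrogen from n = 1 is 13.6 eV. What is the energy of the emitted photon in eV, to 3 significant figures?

E_5 = −13.60/25 = −0.5440 eV and E_3 = −13.60/9 = −1.511 eV.
The photon energy is |E_5 − E_3| = 0.967 eV.

0.967 eV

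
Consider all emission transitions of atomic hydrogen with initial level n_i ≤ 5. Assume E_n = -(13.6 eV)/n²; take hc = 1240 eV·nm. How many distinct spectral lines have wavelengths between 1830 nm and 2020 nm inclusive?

Enumerate all n_i → n_f pairs with 1 ≤ n_f < n_i ≤ 5 and compute λ = 1240 / [13.6·1·(1/n_f² − 1/n_i²)].
Lines falling in [1830, 2020] nm: 4→3 (1876 nm).

1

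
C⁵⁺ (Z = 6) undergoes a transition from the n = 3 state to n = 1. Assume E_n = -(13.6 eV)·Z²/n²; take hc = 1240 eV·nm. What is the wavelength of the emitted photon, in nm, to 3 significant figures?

2.85 nm

For Z = 6 the level energies scale as Z², so the effective Rydberg energy is 13.6 × 36 = 489.6 eV.
ΔE = 489.6 × (1/1² − 1/3²) = 489.6 × 0.8889 = 435.2 eV.
λ = hc/ΔE = 1240 / 435.2 = 2.85 nm.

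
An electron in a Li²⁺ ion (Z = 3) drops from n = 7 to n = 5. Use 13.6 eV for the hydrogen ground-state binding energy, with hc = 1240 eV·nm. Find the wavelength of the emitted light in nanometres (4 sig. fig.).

For Z = 3 the level energies scale as Z², so the effective Rydberg energy is 13.6 × 9 = 122.4 eV.
ΔE = 122.4 × (1/5² − 1/7²) = 122.4 × 0.01959 = 2.398 eV.
λ = hc/ΔE = 1240 / 2.398 = 517.1 nm.

517.1 nm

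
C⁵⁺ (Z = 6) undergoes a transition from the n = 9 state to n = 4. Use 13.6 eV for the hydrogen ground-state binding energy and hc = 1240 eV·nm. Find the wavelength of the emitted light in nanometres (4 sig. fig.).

50.50 nm

For Z = 6 the level energies scale as Z², so the effective Rydberg energy is 13.6 × 36 = 489.6 eV.
ΔE = 489.6 × (1/4² − 1/9²) = 489.6 × 0.05015 = 24.56 eV.
λ = hc/ΔE = 1240 / 24.56 = 50.50 nm.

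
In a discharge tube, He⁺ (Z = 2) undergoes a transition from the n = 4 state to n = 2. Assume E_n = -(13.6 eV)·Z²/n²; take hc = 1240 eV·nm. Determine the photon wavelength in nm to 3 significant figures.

122 nm

For Z = 2 the level energies scale as Z², so the effective Rydberg energy is 13.6 × 4 = 54.40 eV.
ΔE = 54.40 × (1/2² − 1/4²) = 54.40 × 0.1875 = 10.20 eV.
λ = hc/ΔE = 1240 / 10.20 = 122 nm.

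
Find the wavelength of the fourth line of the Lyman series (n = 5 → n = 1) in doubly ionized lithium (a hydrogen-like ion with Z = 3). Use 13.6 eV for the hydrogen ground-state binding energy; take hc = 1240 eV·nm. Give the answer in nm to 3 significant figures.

The Lyman series terminates on n_f = 1; the fourth line has n_i = 1+4 = 5.
ΔE = 122.4 × (1/1² − 1/5²) = 117.5 eV.
λ = 1240 / 117.5 = 10.6 nm.

10.6 nm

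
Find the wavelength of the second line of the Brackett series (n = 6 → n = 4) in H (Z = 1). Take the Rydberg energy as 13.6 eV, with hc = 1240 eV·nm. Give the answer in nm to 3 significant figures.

2630 nm

The Brackett series terminates on n_f = 4; the second line has n_i = 4+2 = 6.
ΔE = 13.60 × (1/4² − 1/6²) = 0.4722 eV.
λ = 1240 / 0.4722 = 2630 nm.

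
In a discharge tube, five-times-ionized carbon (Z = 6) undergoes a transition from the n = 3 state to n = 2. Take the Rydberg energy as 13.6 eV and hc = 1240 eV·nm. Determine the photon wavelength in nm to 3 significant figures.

For Z = 6 the level energies scale as Z², so the effective Rydberg energy is 13.6 × 36 = 489.6 eV.
ΔE = 489.6 × (1/2² − 1/3²) = 489.6 × 0.1389 = 68.00 eV.
λ = hc/ΔE = 1240 / 68.00 = 18.2 nm.

18.2 nm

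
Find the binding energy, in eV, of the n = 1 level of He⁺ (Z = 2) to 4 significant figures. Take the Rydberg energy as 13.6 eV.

E_n = −13.6 Z²/n² = −54.40/n² eV for Z = 2.
E_1 = −54.40/1 = −54.40 eV, so ionization (to E = 0) requires 54.40 eV.

54.40 eV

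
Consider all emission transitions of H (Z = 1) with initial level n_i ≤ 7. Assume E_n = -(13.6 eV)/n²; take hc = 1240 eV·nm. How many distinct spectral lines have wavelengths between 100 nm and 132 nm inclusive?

Enumerate all n_i → n_f pairs with 1 ≤ n_f < n_i ≤ 7 and compute λ = 1240 / [13.6·1·(1/n_f² − 1/n_i²)].
Lines falling in [100, 132] nm: 3→1 (102.6 nm), 2→1 (121.6 nm).

2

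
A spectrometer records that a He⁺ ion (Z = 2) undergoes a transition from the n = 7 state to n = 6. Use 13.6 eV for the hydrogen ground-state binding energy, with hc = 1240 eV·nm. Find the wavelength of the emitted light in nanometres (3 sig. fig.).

For Z = 2 the level energies scale as Z², so the effective Rydberg energy is 13.6 × 4 = 54.40 eV.
ΔE = 54.40 × (1/6² − 1/7²) = 54.40 × 0.007370 = 0.4009 eV.
λ = hc/ΔE = 1240 / 0.4009 = 3090 nm.

3090 nm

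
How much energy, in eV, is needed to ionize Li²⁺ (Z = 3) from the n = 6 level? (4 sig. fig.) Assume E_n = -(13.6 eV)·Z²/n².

3.400 eV

E_n = −13.6 Z²/n² = −122.4/n² eV for Z = 3.
E_6 = −122.4/36 = −3.400 eV, so ionization (to E = 0) requires 3.400 eV.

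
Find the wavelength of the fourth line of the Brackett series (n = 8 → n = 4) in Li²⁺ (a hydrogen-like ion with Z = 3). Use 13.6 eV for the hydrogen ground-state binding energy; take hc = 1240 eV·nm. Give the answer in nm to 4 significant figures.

The Brackett series terminates on n_f = 4; the fourth line has n_i = 4+4 = 8.
ΔE = 122.4 × (1/4² − 1/8²) = 5.738 eV.
λ = 1240 / 5.738 = 216.1 nm.

216.1 nm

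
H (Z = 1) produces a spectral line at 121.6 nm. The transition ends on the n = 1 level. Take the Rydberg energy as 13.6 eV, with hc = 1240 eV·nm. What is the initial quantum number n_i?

n_i = 2

The photon energy is ΔE = hc/λ = 1240 / 121.6 = 10.20 eV.
With Z = 1, ΔE = 13.60 × (1/n_f² − 1/n_i²), so 1/n_f² − 1/n_i² = 0.7498.
With n_f = 1: 1/n_i² = 1/1 − 0.7498 = 0.2502, so n_i ≈ 2.00.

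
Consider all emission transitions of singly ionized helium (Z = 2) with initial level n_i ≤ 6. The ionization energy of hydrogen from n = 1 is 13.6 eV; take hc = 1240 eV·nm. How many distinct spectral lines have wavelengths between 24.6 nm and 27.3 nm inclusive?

1

Enumerate all n_i → n_f pairs with 1 ≤ n_f < n_i ≤ 6 and compute λ = 1240 / [13.6·4·(1/n_f² − 1/n_i²)].
Lines falling in [24.6, 27.3] nm: 3→1 (25.64 nm).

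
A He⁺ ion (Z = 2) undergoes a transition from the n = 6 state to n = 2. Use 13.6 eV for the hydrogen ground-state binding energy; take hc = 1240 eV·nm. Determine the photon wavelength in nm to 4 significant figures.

102.6 nm

For Z = 2 the level energies scale as Z², so the effective Rydberg energy is 13.6 × 4 = 54.40 eV.
ΔE = 54.40 × (1/2² − 1/6²) = 54.40 × 0.2222 = 12.09 eV.
λ = hc/ΔE = 1240 / 12.09 = 102.6 nm.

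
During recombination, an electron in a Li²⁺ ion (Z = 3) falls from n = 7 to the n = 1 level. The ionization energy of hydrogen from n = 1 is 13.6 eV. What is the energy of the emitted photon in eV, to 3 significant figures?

The Bohr energies scale as Z², so for Z = 3: E_n = −122.4/n² eV.
E_7 = −122.4/49 = −2.498 eV and E_1 = −122.4/1 = −122.4 eV.
The photon energy is |E_7 − E_1| = 120 eV.

120 eV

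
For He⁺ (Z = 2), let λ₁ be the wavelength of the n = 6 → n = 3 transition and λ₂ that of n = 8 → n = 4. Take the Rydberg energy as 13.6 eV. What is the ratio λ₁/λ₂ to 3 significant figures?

λ ∝ 1/ΔE ∝ 1/(1/n_f² − 1/n_i²), and the Z² and hc factors cancel in the ratio.
λ₁/λ₂ = (1/4² − 1/8²)/(1/3² − 1/6²) = 0.04688/0.08333 = 0.563.

0.563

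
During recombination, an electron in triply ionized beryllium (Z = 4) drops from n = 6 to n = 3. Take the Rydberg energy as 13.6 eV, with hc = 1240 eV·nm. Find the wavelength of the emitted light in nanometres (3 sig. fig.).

For Z = 4 the level energies scale as Z², so the effective Rydberg energy is 13.6 × 16 = 217.6 eV.
ΔE = 217.6 × (1/3² − 1/6²) = 217.6 × 0.08333 = 18.13 eV.
λ = hc/ΔE = 1240 / 18.13 = 68.4 nm.

68.4 nm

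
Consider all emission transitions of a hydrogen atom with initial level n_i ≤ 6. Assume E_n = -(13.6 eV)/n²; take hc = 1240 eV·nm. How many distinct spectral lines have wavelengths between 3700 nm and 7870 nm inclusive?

2

Enumerate all n_i → n_f pairs with 1 ≤ n_f < n_i ≤ 6 and compute λ = 1240 / [13.6·1·(1/n_f² − 1/n_i²)].
Lines falling in [3700, 7870] nm: 5→4 (4052 nm), 6→5 (7460 nm).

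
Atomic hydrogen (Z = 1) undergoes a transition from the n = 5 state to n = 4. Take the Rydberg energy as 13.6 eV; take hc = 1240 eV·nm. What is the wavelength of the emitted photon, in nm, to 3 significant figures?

4050 nm

ΔE = 13.60 × (1/4² − 1/5²) = 13.60 × 0.02250 = 0.3060 eV.
λ = hc/ΔE = 1240 / 0.3060 = 4050 nm.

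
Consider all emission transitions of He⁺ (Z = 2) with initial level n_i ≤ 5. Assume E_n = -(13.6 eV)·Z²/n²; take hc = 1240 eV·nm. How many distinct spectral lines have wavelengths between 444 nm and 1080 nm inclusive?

Enumerate all n_i → n_f pairs with 1 ≤ n_f < n_i ≤ 5 and compute λ = 1240 / [13.6·4·(1/n_f² − 1/n_i²)].
Lines falling in [444, 1080] nm: 4→3 (468.9 nm), 5→4 (1013 nm).

2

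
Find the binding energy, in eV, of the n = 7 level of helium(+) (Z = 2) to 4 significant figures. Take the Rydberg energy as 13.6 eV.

E_n = −13.6 Z²/n² = −54.40/n² eV for Z = 2.
E_7 = −54.40/49 = −1.110 eV, so ionization (to E = 0) requires 1.110 eV.

1.110 eV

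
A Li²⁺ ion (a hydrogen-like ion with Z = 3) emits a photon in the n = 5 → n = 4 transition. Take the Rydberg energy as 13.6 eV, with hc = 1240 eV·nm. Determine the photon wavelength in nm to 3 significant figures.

450 nm

For Z = 3 the level energies scale as Z², so the effective Rydberg energy is 13.6 × 9 = 122.4 eV.
ΔE = 122.4 × (1/4² − 1/5²) = 122.4 × 0.02250 = 2.754 eV.
λ = hc/ΔE = 1240 / 2.754 = 450 nm.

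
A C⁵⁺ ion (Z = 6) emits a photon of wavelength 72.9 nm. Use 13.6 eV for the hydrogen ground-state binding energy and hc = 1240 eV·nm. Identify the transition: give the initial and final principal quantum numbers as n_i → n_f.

n_i = 6, n_f = 4

The photon energy is ΔE = hc/λ = 1240 / 72.9 = 17.01 eV.
With Z = 6, ΔE = 489.6 × (1/n_f² − 1/n_i²), so 1/n_f² − 1/n_i² = 0.03474.
Trying n_f = 4 gives 1/n_i² = 0.02776, i.e. n_i ≈ 6; this pair matches.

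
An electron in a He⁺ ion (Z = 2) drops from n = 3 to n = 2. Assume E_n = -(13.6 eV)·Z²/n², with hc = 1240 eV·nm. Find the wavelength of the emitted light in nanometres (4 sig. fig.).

164.1 nm

For Z = 2 the level energies scale as Z², so the effective Rydberg energy is 13.6 × 4 = 54.40 eV.
ΔE = 54.40 × (1/2² − 1/3²) = 54.40 × 0.1389 = 7.556 eV.
λ = hc/ΔE = 1240 / 7.556 = 164.1 nm.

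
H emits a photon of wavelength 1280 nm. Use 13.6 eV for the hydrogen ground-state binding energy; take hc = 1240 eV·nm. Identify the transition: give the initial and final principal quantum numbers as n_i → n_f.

n_i = 5, n_f = 3

The photon energy is ΔE = hc/λ = 1240 / 1280 = 0.9688 eV.
With Z = 1, ΔE = 13.60 × (1/n_f² − 1/n_i²), so 1/n_f² − 1/n_i² = 0.07123.
Trying n_f = 3 gives 1/n_i² = 0.03988, i.e. n_i ≈ 5; this pair matches.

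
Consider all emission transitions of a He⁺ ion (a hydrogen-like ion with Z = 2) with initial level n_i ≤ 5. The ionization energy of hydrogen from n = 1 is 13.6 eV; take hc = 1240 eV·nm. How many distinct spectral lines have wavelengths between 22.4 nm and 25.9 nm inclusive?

Enumerate all n_i → n_f pairs with 1 ≤ n_f < n_i ≤ 5 and compute λ = 1240 / [13.6·4·(1/n_f² − 1/n_i²)].
Lines falling in [22.4, 25.9] nm: 5→1 (23.74 nm), 4→1 (24.31 nm), 3→1 (25.64 nm).

3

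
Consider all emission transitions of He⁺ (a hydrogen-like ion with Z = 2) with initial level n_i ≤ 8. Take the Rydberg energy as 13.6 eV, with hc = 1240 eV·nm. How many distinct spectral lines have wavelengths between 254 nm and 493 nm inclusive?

Enumerate all n_i → n_f pairs with 1 ≤ n_f < n_i ≤ 8 and compute λ = 1240 / [13.6·4·(1/n_f² − 1/n_i²)].
Lines falling in [254, 493] nm: 6→3 (273.5 nm), 5→3 (320.5 nm), 4→3 (468.9 nm), 8→4 (486.3 nm).

4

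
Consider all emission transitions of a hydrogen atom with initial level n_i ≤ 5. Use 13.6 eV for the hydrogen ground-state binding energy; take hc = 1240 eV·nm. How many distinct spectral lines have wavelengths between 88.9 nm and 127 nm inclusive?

Enumerate all n_i → n_f pairs with 1 ≤ n_f < n_i ≤ 5 and compute λ = 1240 / [13.6·1·(1/n_f² − 1/n_i²)].
Lines falling in [88.9, 127] nm: 5→1 (94.98 nm), 4→1 (97.25 nm), 3→1 (102.6 nm), 2→1 (121.6 nm).

4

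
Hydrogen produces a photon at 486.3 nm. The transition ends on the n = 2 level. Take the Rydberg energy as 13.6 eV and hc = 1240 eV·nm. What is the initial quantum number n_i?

n_i = 4

The photon energy is ΔE = hc/λ = 1240 / 486.3 = 2.550 eV.
With Z = 1, ΔE = 13.60 × (1/n_f² − 1/n_i²), so 1/n_f² − 1/n_i² = 0.1875.
With n_f = 2: 1/n_i² = 1/4 − 0.1875 = 0.06251, so n_i ≈ 4.00.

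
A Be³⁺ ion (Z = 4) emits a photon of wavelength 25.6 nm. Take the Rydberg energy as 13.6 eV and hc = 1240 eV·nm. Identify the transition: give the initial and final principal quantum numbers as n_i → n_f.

The photon energy is ΔE = hc/λ = 1240 / 25.6 = 48.44 eV.
With Z = 4, ΔE = 217.6 × (1/n_f² − 1/n_i²), so 1/n_f² − 1/n_i² = 0.2226.
Trying n_f = 2 gives 1/n_i² = 0.02740, i.e. n_i ≈ 6; this pair matches.

n_i = 6, n_f = 2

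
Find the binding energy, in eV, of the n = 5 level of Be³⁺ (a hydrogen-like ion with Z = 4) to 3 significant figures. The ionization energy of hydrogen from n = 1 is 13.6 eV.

8.70 eV

E_n = −13.6 Z²/n² = −217.6/n² eV for Z = 4.
E_5 = −217.6/25 = −8.70 eV, so ionization (to E = 0) requires 8.70 eV.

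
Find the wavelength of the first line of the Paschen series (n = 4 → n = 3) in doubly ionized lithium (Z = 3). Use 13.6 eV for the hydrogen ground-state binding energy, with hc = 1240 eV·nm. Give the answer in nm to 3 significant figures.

The Paschen series terminates on n_f = 3; the first line has n_i = 3+1 = 4.
ΔE = 122.4 × (1/3² − 1/4²) = 5.950 eV.
λ = 1240 / 5.950 = 208 nm.

208 nm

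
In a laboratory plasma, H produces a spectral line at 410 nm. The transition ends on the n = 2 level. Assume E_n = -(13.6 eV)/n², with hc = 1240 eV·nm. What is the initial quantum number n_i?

n_i = 6

The photon energy is ΔE = hc/λ = 1240 / 410 = 3.024 eV.
With Z = 1, ΔE = 13.60 × (1/n_f² − 1/n_i²), so 1/n_f² − 1/n_i² = 0.2224.
With n_f = 2: 1/n_i² = 1/4 − 0.2224 = 0.02762, so n_i ≈ 6.02.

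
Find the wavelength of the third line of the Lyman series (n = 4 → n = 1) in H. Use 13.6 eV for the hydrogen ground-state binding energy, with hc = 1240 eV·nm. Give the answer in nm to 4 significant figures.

The Lyman series terminates on n_f = 1; the third line has n_i = 1+3 = 4.
ΔE = 13.60 × (1/1² − 1/4²) = 12.75 eV.
λ = 1240 / 12.75 = 97.25 nm.

97.25 nm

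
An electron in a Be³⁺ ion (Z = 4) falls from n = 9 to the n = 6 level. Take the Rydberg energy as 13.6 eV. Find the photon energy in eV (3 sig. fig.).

3.36 eV

The Bohr energies scale as Z², so for Z = 4: E_n = −217.6/n² eV.
E_9 = −217.6/81 = −2.686 eV and E_6 = −217.6/36 = −6.044 eV.
The photon energy is |E_9 − E_6| = 3.36 eV.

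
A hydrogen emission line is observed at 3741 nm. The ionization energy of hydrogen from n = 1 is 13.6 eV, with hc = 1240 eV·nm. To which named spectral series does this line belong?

Pfund

ΔE = 1240/3741 = 0.3315 eV.
This matches 13.6 × (1/5² − 1/8²), so n_f = 5: the Pfund series.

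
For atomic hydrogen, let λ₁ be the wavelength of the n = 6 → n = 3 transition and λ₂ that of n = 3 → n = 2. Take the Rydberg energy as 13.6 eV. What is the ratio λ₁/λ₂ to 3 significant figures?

λ ∝ 1/ΔE ∝ 1/(1/n_f² − 1/n_i²), and the Z² and hc factors cancel in the ratio.
λ₁/λ₂ = (1/2² − 1/3²)/(1/3² − 1/6²) = 0.1389/0.08333 = 1.67.

1.67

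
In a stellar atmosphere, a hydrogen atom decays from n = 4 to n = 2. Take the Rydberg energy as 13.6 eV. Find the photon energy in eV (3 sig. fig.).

E_4 = −13.60/16 = −0.8500 eV and E_2 = −13.60/4 = −3.400 eV.
The photon energy is |E_4 − E_2| = 2.55 eV.

2.55 eV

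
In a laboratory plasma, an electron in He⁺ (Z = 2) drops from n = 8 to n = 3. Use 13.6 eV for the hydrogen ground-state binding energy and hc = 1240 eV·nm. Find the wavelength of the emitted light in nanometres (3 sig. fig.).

For Z = 2 the level energies scale as Z², so the effective Rydberg energy is 13.6 × 4 = 54.40 eV.
ΔE = 54.40 × (1/3² − 1/8²) = 54.40 × 0.09549 = 5.194 eV.
λ = hc/ΔE = 1240 / 5.194 = 239 nm.

239 nm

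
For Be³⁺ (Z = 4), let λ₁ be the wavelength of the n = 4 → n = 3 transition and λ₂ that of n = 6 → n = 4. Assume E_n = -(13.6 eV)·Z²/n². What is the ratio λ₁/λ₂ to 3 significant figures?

λ ∝ 1/ΔE ∝ 1/(1/n_f² − 1/n_i²), and the Z² and hc factors cancel in the ratio.
λ₁/λ₂ = (1/4² − 1/6²)/(1/3² − 1/4²) = 0.03472/0.04861 = 0.714.

0.714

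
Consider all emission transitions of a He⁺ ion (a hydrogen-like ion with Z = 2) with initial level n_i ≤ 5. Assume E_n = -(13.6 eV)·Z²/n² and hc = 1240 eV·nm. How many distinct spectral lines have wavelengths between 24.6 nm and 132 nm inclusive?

4

Enumerate all n_i → n_f pairs with 1 ≤ n_f < n_i ≤ 5 and compute λ = 1240 / [13.6·4·(1/n_f² − 1/n_i²)].
Lines falling in [24.6, 132] nm: 3→1 (25.64 nm), 2→1 (30.39 nm), 5→2 (108.5 nm), 4→2 (121.6 nm).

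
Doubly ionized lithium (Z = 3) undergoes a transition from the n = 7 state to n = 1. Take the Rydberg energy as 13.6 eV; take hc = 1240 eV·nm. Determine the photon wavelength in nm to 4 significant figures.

For Z = 3 the level energies scale as Z², so the effective Rydberg energy is 13.6 × 9 = 122.4 eV.
ΔE = 122.4 × (1/1² − 1/7²) = 122.4 × 0.9796 = 119.9 eV.
λ = hc/ΔE = 1240 / 119.9 = 10.34 nm.

10.34 nm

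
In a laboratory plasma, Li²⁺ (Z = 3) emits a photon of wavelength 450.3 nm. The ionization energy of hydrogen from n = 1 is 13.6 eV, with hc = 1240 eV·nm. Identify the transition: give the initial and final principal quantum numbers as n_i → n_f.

The photon energy is ΔE = hc/λ = 1240 / 450.3 = 2.754 eV.
With Z = 3, ΔE = 122.4 × (1/n_f² − 1/n_i²), so 1/n_f² − 1/n_i² = 0.02250.
Trying n_f = 4 gives 1/n_i² = 0.04000, i.e. n_i ≈ 5; this pair matches.

n_i = 5, n_f = 4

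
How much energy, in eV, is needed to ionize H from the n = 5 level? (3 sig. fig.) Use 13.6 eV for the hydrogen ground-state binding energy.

0.544 eV

E_5 = −13.60/25 = −0.544 eV, so ionization (to E = 0) requires 0.544 eV.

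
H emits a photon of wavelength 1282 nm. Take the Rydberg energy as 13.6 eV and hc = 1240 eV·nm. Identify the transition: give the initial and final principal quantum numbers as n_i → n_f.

n_i = 5, n_f = 3

The photon energy is ΔE = hc/λ = 1240 / 1282 = 0.9672 eV.
With Z = 1, ΔE = 13.60 × (1/n_f² − 1/n_i²), so 1/n_f² − 1/n_i² = 0.07112.
Trying n_f = 3 gives 1/n_i² = 0.03999, i.e. n_i ≈ 5; this pair matches.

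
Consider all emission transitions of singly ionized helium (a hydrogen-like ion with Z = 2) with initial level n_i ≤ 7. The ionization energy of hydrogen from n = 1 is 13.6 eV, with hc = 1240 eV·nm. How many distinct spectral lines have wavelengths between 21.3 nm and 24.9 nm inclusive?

4

Enumerate all n_i → n_f pairs with 1 ≤ n_f < n_i ≤ 7 and compute λ = 1240 / [13.6·4·(1/n_f² − 1/n_i²)].
Lines falling in [21.3, 24.9] nm: 7→1 (23.27 nm), 6→1 (23.45 nm), 5→1 (23.74 nm), 4→1 (24.31 nm).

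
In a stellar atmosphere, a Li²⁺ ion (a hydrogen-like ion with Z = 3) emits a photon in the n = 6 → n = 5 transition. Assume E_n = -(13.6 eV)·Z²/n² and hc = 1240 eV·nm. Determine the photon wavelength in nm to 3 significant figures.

For Z = 3 the level energies scale as Z², so the effective Rydberg energy is 13.6 × 9 = 122.4 eV.
ΔE = 122.4 × (1/5² − 1/6²) = 122.4 × 0.01222 = 1.496 eV.
λ = hc/ΔE = 1240 / 1.496 = 829 nm.

829 nm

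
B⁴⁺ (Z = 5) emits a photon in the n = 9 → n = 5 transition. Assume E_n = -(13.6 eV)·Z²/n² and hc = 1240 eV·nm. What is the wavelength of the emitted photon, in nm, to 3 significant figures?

132 nm

For Z = 5 the level energies scale as Z², so the effective Rydberg energy is 13.6 × 25 = 340.0 eV.
ΔE = 340.0 × (1/5² − 1/9²) = 340.0 × 0.02765 = 9.402 eV.
λ = hc/ΔE = 1240 / 9.402 = 132 nm.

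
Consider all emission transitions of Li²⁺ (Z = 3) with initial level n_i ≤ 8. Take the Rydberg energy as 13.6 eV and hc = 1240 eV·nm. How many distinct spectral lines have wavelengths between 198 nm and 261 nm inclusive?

3

Enumerate all n_i → n_f pairs with 1 ≤ n_f < n_i ≤ 8 and compute λ = 1240 / [13.6·9·(1/n_f² − 1/n_i²)].
Lines falling in [198, 261] nm: 4→3 (208.4 nm), 8→4 (216.1 nm), 7→4 (240.7 nm).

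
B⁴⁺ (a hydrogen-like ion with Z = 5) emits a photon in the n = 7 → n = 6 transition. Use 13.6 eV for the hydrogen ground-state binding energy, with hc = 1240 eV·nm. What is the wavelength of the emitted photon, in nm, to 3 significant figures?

For Z = 5 the level energies scale as Z², so the effective Rydberg energy is 13.6 × 25 = 340.0 eV.
ΔE = 340.0 × (1/6² − 1/7²) = 340.0 × 0.007370 = 2.506 eV.
λ = hc/ΔE = 1240 / 2.506 = 495 nm.

495 nm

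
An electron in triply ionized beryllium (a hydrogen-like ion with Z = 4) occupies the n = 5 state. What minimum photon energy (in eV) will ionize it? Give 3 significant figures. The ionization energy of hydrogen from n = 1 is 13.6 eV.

E_n = −13.6 Z²/n² = −217.6/n² eV for Z = 4.
E_5 = −217.6/25 = −8.70 eV, so ionization (to E = 0) requires 8.70 eV.

8.70 eV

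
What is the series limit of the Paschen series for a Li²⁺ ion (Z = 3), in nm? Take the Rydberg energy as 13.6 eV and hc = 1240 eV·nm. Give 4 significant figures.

91.18 nm

The Paschen series has lower level n_f = 3; the series limit corresponds to n_i → ∞.
ΔE_max = 13.6 × 9 / 3² = 13.60 eV.
λ_min = 1240 / 13.60 = 91.18 nm.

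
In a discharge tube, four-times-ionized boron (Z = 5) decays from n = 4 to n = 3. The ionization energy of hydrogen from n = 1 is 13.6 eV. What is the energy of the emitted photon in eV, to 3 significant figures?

16.5 eV

The Bohr energies scale as Z², so for Z = 5: E_n = −340.0/n² eV.
E_4 = −340.0/16 = −21.25 eV and E_3 = −340.0/9 = −37.78 eV.
The photon energy is |E_4 − E_3| = 16.5 eV.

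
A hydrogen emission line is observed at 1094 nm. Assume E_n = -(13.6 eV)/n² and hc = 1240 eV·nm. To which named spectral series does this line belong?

ΔE = 1240/1094 = 1.133 eV.
This matches 13.6 × (1/3² − 1/6²), so n_f = 3: the Paschen series.

Paschen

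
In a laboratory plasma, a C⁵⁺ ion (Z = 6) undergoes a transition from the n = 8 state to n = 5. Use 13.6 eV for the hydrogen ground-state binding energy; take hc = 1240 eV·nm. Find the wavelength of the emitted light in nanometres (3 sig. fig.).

104 nm

For Z = 6 the level energies scale as Z², so the effective Rydberg energy is 13.6 × 36 = 489.6 eV.
ΔE = 489.6 × (1/5² − 1/8²) = 489.6 × 0.02438 = 11.93 eV.
λ = hc/ΔE = 1240 / 11.93 = 104 nm.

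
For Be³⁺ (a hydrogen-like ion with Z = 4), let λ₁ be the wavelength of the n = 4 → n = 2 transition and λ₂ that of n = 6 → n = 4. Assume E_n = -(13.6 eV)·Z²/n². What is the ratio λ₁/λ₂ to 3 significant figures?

λ ∝ 1/ΔE ∝ 1/(1/n_f² − 1/n_i²), and the Z² and hc factors cancel in the ratio.
λ₁/λ₂ = (1/4² − 1/6²)/(1/2² − 1/4²) = 0.03472/0.1875 = 0.185.

0.185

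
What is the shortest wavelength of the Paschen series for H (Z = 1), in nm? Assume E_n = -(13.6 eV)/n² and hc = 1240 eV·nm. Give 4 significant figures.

The Paschen series has lower level n_f = 3; the series limit corresponds to n_i → ∞.
ΔE_max = 13.6 × 1 / 3² = 1.511 eV.
λ_min = 1240 / 1.511 = 820.6 nm.

820.6 nm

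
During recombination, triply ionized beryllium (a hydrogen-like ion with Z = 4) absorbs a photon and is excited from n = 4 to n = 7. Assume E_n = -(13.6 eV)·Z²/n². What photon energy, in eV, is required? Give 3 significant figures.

The Bohr energies scale as Z², so for Z = 4: E_n = −217.6/n² eV.
E_7 = −217.6/49 = −4.441 eV and E_4 = −217.6/16 = −13.60 eV.
The photon energy is |E_7 − E_4| = 9.16 eV.

9.16 eV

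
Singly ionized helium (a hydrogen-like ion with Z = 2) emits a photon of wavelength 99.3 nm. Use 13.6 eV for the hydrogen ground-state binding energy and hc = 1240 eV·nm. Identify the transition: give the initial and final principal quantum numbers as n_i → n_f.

The photon energy is ΔE = hc/λ = 1240 / 99.3 = 12.49 eV.
With Z = 2, ΔE = 54.40 × (1/n_f² − 1/n_i²), so 1/n_f² − 1/n_i² = 0.2295.
Trying n_f = 2 gives 1/n_i² = 0.02045, i.e. n_i ≈ 7; this pair matches.

n_i = 7, n_f = 2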